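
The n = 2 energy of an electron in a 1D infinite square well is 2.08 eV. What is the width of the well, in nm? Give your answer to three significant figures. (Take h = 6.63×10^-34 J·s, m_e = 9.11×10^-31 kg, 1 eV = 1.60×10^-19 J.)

From E_n = n²h²/(8m_eL²), L = n·h/√(8m_eE_n).
E_2 = 2.08 eV = 3.328×10^-19 J, so L = 2·6.63×10^-34/√(8·9.11×10^-31·3.328×10^-19) = 8.51×10^-10 m = 0.851 nm.

L = 0.851 nm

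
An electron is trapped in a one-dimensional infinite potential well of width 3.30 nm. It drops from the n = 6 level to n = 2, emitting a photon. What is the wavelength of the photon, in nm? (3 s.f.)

E_1 = h²/(8m_eL²) = 5.532×10^-21 J, so ΔE = (6² − 2²)E_1 = 1.770×10^-19 J.
λ = hc/ΔE = (6.626×10^-34·2.998×10^8)/1.770×10^-19 = 1.12×10^-6 m = 1.12×10^3 nm.

λ = 1.12×10^3 nm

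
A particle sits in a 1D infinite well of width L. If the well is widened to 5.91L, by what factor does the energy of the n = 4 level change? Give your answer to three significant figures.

0.0286

E_n ∝ 1/L², so the energy scales by 1/5.91² = 0.0286.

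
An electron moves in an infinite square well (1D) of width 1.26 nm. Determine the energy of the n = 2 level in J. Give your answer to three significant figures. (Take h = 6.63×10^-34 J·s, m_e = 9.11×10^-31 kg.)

E_2 = 1.52×10^-19 J

For an infinite well E_n = n²h²/(8m_eL²), so E_1 = h²/(8m_eL²) = (6.63×10^-34)²/(8·9.11×10^-31·(1.26×10^-9 m)²) = 3.799×10^-20 J.
Then E_2 = 2²·E_1 = 4·3.799×10^-20 J = 1.52×10^-19 J.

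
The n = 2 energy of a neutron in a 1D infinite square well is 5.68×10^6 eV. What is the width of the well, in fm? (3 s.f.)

From E_n = n²h²/(8m_nL²), L = n·h/√(8m_nE_n).
E_2 = 5.68×10^6 eV = 9.099×10^-13 J, so L = 2·6.626×10^-34/√(8·1.675×10^-27·9.099×10^-13) = 1.20×10^-14 m = 12.0 fm.

L = 12.0 fm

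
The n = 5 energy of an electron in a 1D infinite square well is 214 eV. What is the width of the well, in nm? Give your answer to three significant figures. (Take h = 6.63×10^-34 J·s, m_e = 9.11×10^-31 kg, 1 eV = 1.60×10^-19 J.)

From E_n = n²h²/(8m_eL²), L = n·h/√(8m_eE_n).
E_5 = 214 eV = 3.424×10^-17 J, so L = 5·6.63×10^-34/√(8·9.11×10^-31·3.424×10^-17) = 2.10×10^-10 m = 0.210 nm.

L = 0.210 nm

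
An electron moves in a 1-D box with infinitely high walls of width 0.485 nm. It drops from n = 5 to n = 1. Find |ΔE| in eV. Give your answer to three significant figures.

|ΔE| = 38.4 eV

E_1 = h²/(8m_eL²) = 2.561×10^-19 J.
|ΔE| = |5² − 1²|·E_1 = 24·2.561×10^-19 J = 6.146×10^-18 J = 38.4 eV.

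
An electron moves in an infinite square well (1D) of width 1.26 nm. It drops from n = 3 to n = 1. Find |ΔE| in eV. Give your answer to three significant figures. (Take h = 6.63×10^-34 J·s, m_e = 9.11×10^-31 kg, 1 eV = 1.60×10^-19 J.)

|ΔE| = 1.90 eV

E_1 = h²/(8m_eL²) = 3.799×10^-20 J.
|ΔE| = |3² − 1²|·E_1 = 8·3.799×10^-20 J = 3.039×10^-19 J = 1.90 eV.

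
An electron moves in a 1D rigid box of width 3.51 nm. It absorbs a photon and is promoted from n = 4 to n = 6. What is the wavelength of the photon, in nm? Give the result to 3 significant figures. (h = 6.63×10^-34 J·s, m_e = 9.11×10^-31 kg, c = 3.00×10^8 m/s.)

E_1 = h²/(8m_eL²) = 4.896×10^-21 J, so ΔE = (6² − 4²)E_1 = 9.792×10^-20 J.
λ = hc/ΔE = (6.63×10^-34·3.00×10^8)/9.792×10^-20 = 2.03×10^-6 m = 2.03×10^3 nm.

λ = 2.03×10^3 nm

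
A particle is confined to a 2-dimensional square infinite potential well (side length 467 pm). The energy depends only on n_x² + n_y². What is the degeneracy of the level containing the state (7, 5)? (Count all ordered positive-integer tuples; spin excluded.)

degeneracy = 2

The level has n_x² + n_y² = 74. The ordered positive-integer solutions are (5, 7), (7, 5).
That gives 2 states.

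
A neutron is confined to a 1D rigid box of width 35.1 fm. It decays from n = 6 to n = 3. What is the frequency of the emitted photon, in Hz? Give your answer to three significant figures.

f = 1.08×10^21 Hz

E_1 = h²/(8m_nL²) = 2.659×10^-14 J and ΔE = (6² − 3²)E_1 = 7.179×10^-13 J.
f = ΔE/h = 7.179×10^-13/6.626×10^-34 = 1.08×10^21 Hz.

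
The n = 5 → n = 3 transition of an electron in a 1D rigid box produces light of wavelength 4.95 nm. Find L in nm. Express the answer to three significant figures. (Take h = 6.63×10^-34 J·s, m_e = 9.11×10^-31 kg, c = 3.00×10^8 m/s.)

L = 0.155 nm

The photon carries ΔE = hc/λ = 6.63×10^-34·3.00×10^8/4.95×10^-9 m = 4.018×10^-17 J.
Since ΔE = (5² − 3²)E_1, E_1 = 2.511×10^-18 J, and L = h/√(8m_eE_1) = 1.55×10^-10 m = 0.155 nm.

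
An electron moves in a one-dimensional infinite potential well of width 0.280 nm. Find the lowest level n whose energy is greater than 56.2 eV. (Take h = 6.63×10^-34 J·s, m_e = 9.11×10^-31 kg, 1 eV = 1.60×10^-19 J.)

n = 4

E_1 = h²/(8m_eL²) = 7.693×10^-19 J = 4.808 eV.
Need n² > 56.2/4.808 = 11.69, i.e. n > 3.419.
The smallest integer satisfying this is n = 4.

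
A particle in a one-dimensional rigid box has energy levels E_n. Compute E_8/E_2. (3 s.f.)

16.0

E_n ∝ n², so E_8/E_2 = 8²/2² = 64/4 = 16.0.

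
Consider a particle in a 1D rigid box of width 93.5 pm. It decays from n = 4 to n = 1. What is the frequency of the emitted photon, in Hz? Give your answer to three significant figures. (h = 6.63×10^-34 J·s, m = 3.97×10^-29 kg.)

E_1 = h²/(8mL²) = 1.583×10^-19 J and ΔE = (4² − 1²)E_1 = 2.374×10^-18 J.
f = ΔE/h = 2.374×10^-18/6.63×10^-34 = 3.58×10^15 Hz.

f = 3.58×10^15 Hz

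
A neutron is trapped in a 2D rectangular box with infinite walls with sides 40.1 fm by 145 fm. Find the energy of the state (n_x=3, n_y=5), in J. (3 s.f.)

E = 2.22×10^-13 J

For a 2D rectangular well E = (h²/8m_n)·Σ n_i²/L_i² = (6.626×10^-34)²/(8·1.675×10^-27) · [3²/(40.1 fm)² + 5²/(145 fm)²].
Evaluating gives E = 2.22×10^-13 J.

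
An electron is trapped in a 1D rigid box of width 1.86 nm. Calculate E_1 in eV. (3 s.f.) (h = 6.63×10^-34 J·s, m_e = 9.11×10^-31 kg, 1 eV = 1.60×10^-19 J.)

E_1 = 0.109 eV

For an infinite well E_n = n²h²/(8m_eL²), so E_1 = h²/(8m_eL²) = (6.63×10^-34)²/(8·9.11×10^-31·(1.86×10^-9 m)²) = 1.743×10^-20 J.
Converting, E_1 = 1.743×10^-20 J / (1.60×10^-19 J/eV) = 0.109 eV.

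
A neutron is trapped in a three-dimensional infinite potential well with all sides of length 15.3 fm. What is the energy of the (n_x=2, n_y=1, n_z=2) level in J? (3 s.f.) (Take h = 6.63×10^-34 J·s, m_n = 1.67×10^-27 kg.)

E = 1.26×10^-12 J

For a 3D rectangular well E = (h²/8m_n)·Σ n_i²/L_i² = (6.63×10^-34)²/(8·1.67×10^-27) · [2²/(15.3 fm)² + 1²/(15.3 fm)² + 2²/(15.3 fm)²].
Evaluating gives E = 1.26×10^-12 J.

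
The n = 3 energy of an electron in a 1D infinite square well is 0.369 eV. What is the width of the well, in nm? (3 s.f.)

L = 3.03 nm

From E_n = n²h²/(8m_eL²), L = n·h/√(8m_eE_n).
E_3 = 0.369 eV = 5.911×10^-20 J, so L = 3·6.626×10^-34/√(8·9.109×10^-31·5.911×10^-20) = 3.03×10^-9 m = 3.03 nm.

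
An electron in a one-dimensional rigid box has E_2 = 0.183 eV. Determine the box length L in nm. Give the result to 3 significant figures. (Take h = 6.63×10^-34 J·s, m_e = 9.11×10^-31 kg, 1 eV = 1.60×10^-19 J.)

From E_n = n²h²/(8m_eL²), L = n·h/√(8m_eE_n).
E_2 = 0.183 eV = 2.928×10^-20 J, so L = 2·6.63×10^-34/√(8·9.11×10^-31·2.928×10^-20) = 2.87×10^-9 m = 2.87 nm.

L = 2.87 nm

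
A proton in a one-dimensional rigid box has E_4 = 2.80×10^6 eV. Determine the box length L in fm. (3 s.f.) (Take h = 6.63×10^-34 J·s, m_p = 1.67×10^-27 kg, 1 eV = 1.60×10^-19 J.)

From E_n = n²h²/(8m_pL²), L = n·h/√(8m_pE_n).
E_4 = 2.80×10^6 eV = 4.480×10^-13 J, so L = 4·6.63×10^-34/√(8·1.67×10^-27·4.480×10^-13) = 3.43×10^-14 m = 34.3 fm.

L = 34.3 fm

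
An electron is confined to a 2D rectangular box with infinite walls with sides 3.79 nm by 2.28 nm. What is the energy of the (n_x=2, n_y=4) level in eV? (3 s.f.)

For a 2D rectangular well E = (h²/8m_e)·Σ n_i²/L_i² = (6.626×10^-34)²/(8·9.109×10^-31) · [2²/(3.79 nm)² + 4²/(2.28 nm)²].
Evaluating gives E = 2.022×10^-19 J = 1.26 eV.

E = 1.26 eV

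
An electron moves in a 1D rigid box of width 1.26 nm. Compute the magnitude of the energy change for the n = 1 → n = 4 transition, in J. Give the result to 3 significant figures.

E_1 = h²/(8m_eL²) = 3.795×10^-20 J.
|ΔE| = |1² − 4²|·E_1 = 15·3.795×10^-20 J = 5.69×10^-19 J.

|ΔE| = 5.69×10^-19 J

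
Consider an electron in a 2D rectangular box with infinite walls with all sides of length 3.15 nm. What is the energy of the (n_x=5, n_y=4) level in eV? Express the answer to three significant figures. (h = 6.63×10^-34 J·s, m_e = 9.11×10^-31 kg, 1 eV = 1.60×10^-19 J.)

E = 1.56 eV

For a 2D rectangular well E = (h²/8m_e)·Σ n_i²/L_i² = (6.63×10^-34)²/(8·9.11×10^-31) · [5²/(3.15 nm)² + 4²/(3.15 nm)²].
Evaluating gives E = 2.492×10^-19 J = 1.56 eV.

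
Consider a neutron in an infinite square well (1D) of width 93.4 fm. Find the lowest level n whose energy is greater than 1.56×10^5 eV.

E_1 = h²/(8m_nL²) = 3.756×10^-15 J = 2.345×10^4 eV.
Need n² > 1.56×10^5/2.345×10^4 = 6.652, i.e. n > 2.579.
The smallest integer satisfying this is n = 3.

n = 3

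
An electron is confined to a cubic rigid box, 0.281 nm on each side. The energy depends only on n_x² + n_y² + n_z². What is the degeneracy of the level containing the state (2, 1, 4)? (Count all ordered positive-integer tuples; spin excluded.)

degeneracy = 6

The level has n_x² + n_y² + n_z² = 21. The ordered positive-integer solutions are (1, 2, 4), (1, 4, 2), (2, 1, 4), (2, 4, 1), (4, 1, 2), (4, 2, 1).
That gives 6 states.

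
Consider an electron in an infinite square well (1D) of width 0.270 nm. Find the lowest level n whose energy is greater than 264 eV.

n = 8

E_1 = h²/(8m_eL²) = 8.264×10^-19 J = 5.159 eV.
Need n² > 264/5.159 = 51.17, i.e. n > 7.153.
The smallest integer satisfying this is n = 8.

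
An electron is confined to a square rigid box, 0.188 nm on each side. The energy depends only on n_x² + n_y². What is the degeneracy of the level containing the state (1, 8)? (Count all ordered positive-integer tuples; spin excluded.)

degeneracy = 4

The level has n_x² + n_y² = 65. The ordered positive-integer solutions are (1, 8), (4, 7), (7, 4), (8, 1).
That gives 4 states.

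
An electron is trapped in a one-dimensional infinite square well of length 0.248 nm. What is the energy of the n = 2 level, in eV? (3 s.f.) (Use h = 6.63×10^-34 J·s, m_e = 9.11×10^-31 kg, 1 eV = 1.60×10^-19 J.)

For an infinite well E_n = n²h²/(8m_eL²), so E_1 = h²/(8m_eL²) = (6.63×10^-34)²/(8·9.11×10^-31·(2.48×10^-10 m)²) = 9.807×10^-19 J.
Then E_2 = 2²·E_1 = 4·9.807×10^-19 J = 3.923×10^-18 J.
Converting, E_2 = 3.923×10^-18 J / (1.60×10^-19 J/eV) = 24.5 eV.

E_2 = 24.5 eV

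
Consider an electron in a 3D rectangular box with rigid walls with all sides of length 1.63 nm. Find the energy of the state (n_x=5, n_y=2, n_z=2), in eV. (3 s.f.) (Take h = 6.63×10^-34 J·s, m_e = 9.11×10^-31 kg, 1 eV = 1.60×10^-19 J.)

For a 3D rectangular well E = (h²/8m_e)·Σ n_i²/L_i² = (6.63×10^-34)²/(8·9.11×10^-31) · [5²/(1.63 nm)² + 2²/(1.63 nm)² + 2²/(1.63 nm)²].
Evaluating gives E = 7.491×10^-19 J = 4.68 eV.

E = 4.68 eV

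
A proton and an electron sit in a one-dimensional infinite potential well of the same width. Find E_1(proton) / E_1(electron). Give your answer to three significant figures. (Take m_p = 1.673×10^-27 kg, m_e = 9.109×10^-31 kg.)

5.44×10^-4

E_n ∝ 1/m at fixed n and L, so the ratio is m_e/m_p = 9.109×10^-31/1.673×10^-27 = 5.44×10^-4.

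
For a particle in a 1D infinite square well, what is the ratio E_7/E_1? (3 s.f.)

E_n ∝ n², so E_7/E_1 = 7²/1² = 49/1 = 49.0.

49.0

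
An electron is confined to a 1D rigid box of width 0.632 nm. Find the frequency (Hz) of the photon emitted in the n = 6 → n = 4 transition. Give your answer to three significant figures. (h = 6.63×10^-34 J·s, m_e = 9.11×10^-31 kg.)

E_1 = h²/(8m_eL²) = 1.510×10^-19 J and ΔE = (6² − 4²)E_1 = 3.020×10^-18 J.
f = ΔE/h = 3.020×10^-18/6.63×10^-34 = 4.56×10^15 Hz.

f = 4.56×10^15 Hz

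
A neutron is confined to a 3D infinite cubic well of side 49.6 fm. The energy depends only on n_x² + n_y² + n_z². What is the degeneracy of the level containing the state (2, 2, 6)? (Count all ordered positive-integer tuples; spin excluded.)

The level has n_x² + n_y² + n_z² = 44. The ordered positive-integer solutions are (2, 2, 6), (2, 6, 2), (6, 2, 2).
That gives 3 states.

degeneracy = 3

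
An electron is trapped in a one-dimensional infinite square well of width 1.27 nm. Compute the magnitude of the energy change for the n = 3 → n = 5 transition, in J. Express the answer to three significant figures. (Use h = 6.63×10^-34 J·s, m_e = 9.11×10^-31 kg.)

|ΔE| = 5.98×10^-19 J

E_1 = h²/(8m_eL²) = 3.739×10^-20 J.
|ΔE| = |3² − 5²|·E_1 = 16·3.739×10^-20 J = 5.98×10^-19 J.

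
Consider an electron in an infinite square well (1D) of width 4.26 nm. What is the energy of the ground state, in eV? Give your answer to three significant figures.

E_1 = 0.0207 eV

For an infinite well E_n = n²h²/(8m_eL²), so E_1 = h²/(8m_eL²) = (6.626×10^-34)²/(8·9.109×10^-31·(4.26×10^-9 m)²) = 3.320×10^-21 J.
Converting, E_1 = 3.320×10^-21 J / (1.602×10^-19 J/eV) = 0.0207 eV.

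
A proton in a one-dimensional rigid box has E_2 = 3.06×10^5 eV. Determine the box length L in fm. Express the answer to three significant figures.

L = 51.7 fm

From E_n = n²h²/(8m_pL²), L = n·h/√(8m_pE_n).
E_2 = 3.06×10^5 eV = 4.902×10^-14 J, so L = 2·6.626×10^-34/√(8·1.673×10^-27·4.902×10^-14) = 5.17×10^-14 m = 51.7 fm.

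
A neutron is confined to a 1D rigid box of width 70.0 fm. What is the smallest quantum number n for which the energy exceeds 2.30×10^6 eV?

n = 8

E_1 = h²/(8m_nL²) = 6.687×10^-15 J = 4.174×10^4 eV.
Need n² > 2.30×10^6/4.174×10^4 = 55.10, i.e. n > 7.423.
The smallest integer satisfying this is n = 8.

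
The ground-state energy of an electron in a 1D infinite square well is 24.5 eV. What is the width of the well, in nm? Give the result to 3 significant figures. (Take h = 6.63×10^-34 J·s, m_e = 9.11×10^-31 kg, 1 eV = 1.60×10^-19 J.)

From E_n = n²h²/(8m_eL²), L = n·h/√(8m_eE_n).
E_1 = 24.5 eV = 3.920×10^-18 J, so L = 1·6.63×10^-34/√(8·9.11×10^-31·3.920×10^-18) = 1.24×10^-10 m = 0.124 nm.

L = 0.124 nm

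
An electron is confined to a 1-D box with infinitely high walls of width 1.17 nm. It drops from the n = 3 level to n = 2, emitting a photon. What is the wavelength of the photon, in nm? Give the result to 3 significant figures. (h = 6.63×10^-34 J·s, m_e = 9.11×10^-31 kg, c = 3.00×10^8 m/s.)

E_1 = h²/(8m_eL²) = 4.406×10^-20 J, so ΔE = (3² − 2²)E_1 = 2.203×10^-19 J.
λ = hc/ΔE = (6.63×10^-34·3.00×10^8)/2.203×10^-19 = 9.03×10^-7 m = 903 nm.

λ = 903 nm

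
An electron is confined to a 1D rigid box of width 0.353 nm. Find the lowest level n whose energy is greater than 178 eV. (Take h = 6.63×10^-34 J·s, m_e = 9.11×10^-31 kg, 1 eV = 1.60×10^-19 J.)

E_1 = h²/(8m_eL²) = 4.840×10^-19 J = 3.025 eV.
Need n² > 178/3.025 = 58.84, i.e. n > 7.671.
The smallest integer satisfying this is n = 8.

n = 8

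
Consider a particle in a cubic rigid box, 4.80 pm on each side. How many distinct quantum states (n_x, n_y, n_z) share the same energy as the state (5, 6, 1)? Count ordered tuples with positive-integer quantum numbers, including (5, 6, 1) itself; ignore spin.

degeneracy = 12

The level has n_x² + n_y² + n_z² = 62. The ordered positive-integer solutions are (1, 5, 6), (1, 6, 5), (2, 3, 7), (2, 7, 3), (3, 2, 7), (3, 7, 2), (5, 1, 6), (5, 6, 1), (6, 1, 5), (6, 5, 1), (7, 2, 3), (7, 3, 2).
That gives 12 states.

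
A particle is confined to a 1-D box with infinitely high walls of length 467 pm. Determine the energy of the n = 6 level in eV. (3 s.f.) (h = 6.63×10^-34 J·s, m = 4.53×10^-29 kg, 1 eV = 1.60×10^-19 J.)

For an infinite well E_n = n²h²/(8mL²), so E_1 = h²/(8mL²) = (6.63×10^-34)²/(8·4.53×10^-29·(4.67×10^-10 m)²) = 5.562×10^-21 J.
Then E_6 = 6²·E_1 = 36·5.562×10^-21 J = 2.002×10^-19 J.
Converting, E_6 = 2.002×10^-19 J / (1.60×10^-19 J/eV) = 1.25 eV.

E_6 = 1.25 eV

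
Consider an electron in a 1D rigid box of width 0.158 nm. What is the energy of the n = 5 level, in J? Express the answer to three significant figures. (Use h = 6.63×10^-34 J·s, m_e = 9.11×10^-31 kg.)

E_5 = 6.04×10^-17 J

For an infinite well E_n = n²h²/(8m_eL²), so E_1 = h²/(8m_eL²) = (6.63×10^-34)²/(8·9.11×10^-31·(1.58×10^-10 m)²) = 2.416×10^-18 J.
Then E_5 = 5²·E_1 = 25·2.416×10^-18 J = 6.04×10^-17 J.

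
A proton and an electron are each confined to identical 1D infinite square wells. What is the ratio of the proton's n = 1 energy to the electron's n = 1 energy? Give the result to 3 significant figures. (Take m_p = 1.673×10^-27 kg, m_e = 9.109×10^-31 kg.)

E_n ∝ 1/m at fixed n and L, so the ratio is m_e/m_p = 9.109×10^-31/1.673×10^-27 = 5.44×10^-4.

5.44×10^-4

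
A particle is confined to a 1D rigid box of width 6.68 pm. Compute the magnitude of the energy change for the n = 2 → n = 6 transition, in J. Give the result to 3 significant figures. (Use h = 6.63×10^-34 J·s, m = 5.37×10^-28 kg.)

|ΔE| = 7.34×10^-17 J

E_1 = h²/(8mL²) = 2.293×10^-18 J.
|ΔE| = |2² − 6²|·E_1 = 32·2.293×10^-18 J = 7.34×10^-17 J.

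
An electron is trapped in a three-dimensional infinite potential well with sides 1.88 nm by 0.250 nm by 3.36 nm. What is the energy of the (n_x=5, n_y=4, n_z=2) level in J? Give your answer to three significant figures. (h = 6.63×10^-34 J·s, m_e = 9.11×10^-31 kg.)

E = 1.59×10^-17 J

For a 3D rectangular well E = (h²/8m_e)·Σ n_i²/L_i² = (6.63×10^-34)²/(8·9.11×10^-31) · [5²/(1.88 nm)² + 4²/(0.250 nm)² + 2²/(3.36 nm)²].
Evaluating gives E = 1.59×10^-17 J.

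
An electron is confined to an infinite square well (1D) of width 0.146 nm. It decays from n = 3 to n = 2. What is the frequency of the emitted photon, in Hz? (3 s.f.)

E_1 = h²/(8m_eL²) = 2.826×10^-18 J and ΔE = (3² − 2²)E_1 = 1.413×10^-17 J.
f = ΔE/h = 1.413×10^-17/6.626×10^-34 = 2.13×10^16 Hz.

f = 2.13×10^16 Hz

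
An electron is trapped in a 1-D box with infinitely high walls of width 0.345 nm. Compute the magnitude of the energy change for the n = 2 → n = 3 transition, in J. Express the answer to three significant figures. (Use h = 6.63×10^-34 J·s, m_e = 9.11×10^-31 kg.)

E_1 = h²/(8m_eL²) = 5.067×10^-19 J.
|ΔE| = |2² − 3²|·E_1 = 5·5.067×10^-19 J = 2.53×10^-18 J.

|ΔE| = 2.53×10^-18 J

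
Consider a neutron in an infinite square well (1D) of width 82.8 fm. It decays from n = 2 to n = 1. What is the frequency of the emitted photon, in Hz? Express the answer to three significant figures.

f = 2.16×10^19 Hz

E_1 = h²/(8m_nL²) = 4.779×10^-15 J and ΔE = (2² − 1²)E_1 = 1.434×10^-14 J.
f = ΔE/h = 1.434×10^-14/6.626×10^-34 = 2.16×10^19 Hz.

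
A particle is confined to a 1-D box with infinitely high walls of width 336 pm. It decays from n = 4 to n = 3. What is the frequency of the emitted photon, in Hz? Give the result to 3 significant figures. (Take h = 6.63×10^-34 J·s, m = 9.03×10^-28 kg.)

E_1 = h²/(8mL²) = 5.390×10^-22 J and ΔE = (4² − 3²)E_1 = 3.773×10^-21 J.
f = ΔE/h = 3.773×10^-21/6.63×10^-34 = 5.69×10^12 Hz.

f = 5.69×10^12 Hz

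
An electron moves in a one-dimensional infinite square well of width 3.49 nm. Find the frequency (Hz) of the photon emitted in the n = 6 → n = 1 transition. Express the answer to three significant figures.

E_1 = h²/(8m_eL²) = 4.946×10^-21 J and ΔE = (6² − 1²)E_1 = 1.731×10^-19 J.
f = ΔE/h = 1.731×10^-19/6.626×10^-34 = 2.61×10^14 Hz.

f = 2.61×10^14 Hz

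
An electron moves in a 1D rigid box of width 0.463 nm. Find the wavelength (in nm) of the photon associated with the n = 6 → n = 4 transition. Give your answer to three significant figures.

E_1 = h²/(8m_eL²) = 2.810×10^-19 J, so ΔE = (6² − 4²)E_1 = 5.620×10^-18 J.
λ = hc/ΔE = (6.626×10^-34·2.998×10^8)/5.620×10^-18 = 3.53×10^-8 m = 35.3 nm.

λ = 35.3 nm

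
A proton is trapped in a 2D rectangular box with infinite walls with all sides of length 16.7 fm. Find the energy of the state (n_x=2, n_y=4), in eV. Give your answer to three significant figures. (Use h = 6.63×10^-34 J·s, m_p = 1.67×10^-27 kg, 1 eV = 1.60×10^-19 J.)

E = 1.47×10^7 eV

For a 2D rectangular well E = (h²/8m_p)·Σ n_i²/L_i² = (6.63×10^-34)²/(8·1.67×10^-27) · [2²/(16.7 fm)² + 4²/(16.7 fm)²].
Evaluating gives E = 2.359×10^-12 J = 1.47×10^7 eV.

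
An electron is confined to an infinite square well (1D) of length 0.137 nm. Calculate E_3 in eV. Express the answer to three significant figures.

E_3 = 180 eV

For an infinite well E_n = n²h²/(8m_eL²), so E_1 = h²/(8m_eL²) = (6.626×10^-34)²/(8·9.109×10^-31·(1.37×10^-10 m)²) = 3.210×10^-18 J.
Then E_3 = 3²·E_1 = 9·3.210×10^-18 J = 2.889×10^-17 J.
Converting, E_3 = 2.889×10^-17 J / (1.602×10^-19 J/eV) = 180 eV.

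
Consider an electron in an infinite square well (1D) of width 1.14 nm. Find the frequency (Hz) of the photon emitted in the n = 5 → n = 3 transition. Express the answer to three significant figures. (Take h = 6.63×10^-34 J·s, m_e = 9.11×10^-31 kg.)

E_1 = h²/(8m_eL²) = 4.641×10^-20 J and ΔE = (5² − 3²)E_1 = 7.426×10^-19 J.
f = ΔE/h = 7.426×10^-19/6.63×10^-34 = 1.12×10^15 Hz.

f = 1.12×10^15 Hz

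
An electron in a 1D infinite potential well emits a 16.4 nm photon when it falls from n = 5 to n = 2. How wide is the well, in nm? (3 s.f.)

L = 0.323 nm

The photon carries ΔE = hc/λ = 6.626×10^-34·2.998×10^8/1.64×10^-8 m = 1.211×10^-17 J.
Since ΔE = (5² − 2²)E_1, E_1 = 5.767×10^-19 J, and L = h/√(8m_eE_1) = 3.23×10^-10 m = 0.323 nm.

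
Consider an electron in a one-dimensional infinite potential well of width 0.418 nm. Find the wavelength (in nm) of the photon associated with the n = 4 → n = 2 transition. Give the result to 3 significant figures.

λ = 48.0 nm

E_1 = h²/(8m_eL²) = 3.448×10^-19 J, so ΔE = (4² − 2²)E_1 = 4.138×10^-18 J.
λ = hc/ΔE = (6.626×10^-34·2.998×10^8)/4.138×10^-18 = 4.80×10^-8 m = 48.0 nm.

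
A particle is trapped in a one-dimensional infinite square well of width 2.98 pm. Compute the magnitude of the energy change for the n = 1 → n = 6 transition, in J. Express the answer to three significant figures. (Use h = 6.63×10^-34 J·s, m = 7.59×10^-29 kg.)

|ΔE| = 2.85×10^-15 J

E_1 = h²/(8mL²) = 8.152×10^-17 J.
|ΔE| = |1² − 6²|·E_1 = 35·8.152×10^-17 J = 2.85×10^-15 J.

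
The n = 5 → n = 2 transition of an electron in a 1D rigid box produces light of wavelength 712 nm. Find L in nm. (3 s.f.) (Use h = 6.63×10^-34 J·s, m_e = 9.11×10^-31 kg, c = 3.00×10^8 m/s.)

L = 2.13 nm

The photon carries ΔE = hc/λ = 6.63×10^-34·3.00×10^8/7.12×10^-7 m = 2.794×10^-19 J.
Since ΔE = (5² − 2²)E_1, E_1 = 1.330×10^-20 J, and L = h/√(8m_eE_1) = 2.13×10^-9 m = 2.13 nm.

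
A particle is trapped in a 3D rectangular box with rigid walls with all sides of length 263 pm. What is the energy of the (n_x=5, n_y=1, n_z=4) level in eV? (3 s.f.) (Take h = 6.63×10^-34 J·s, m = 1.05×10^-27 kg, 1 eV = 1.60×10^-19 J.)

E = 0.199 eV

For a 3D rectangular well E = (h²/8m)·Σ n_i²/L_i² = (6.63×10^-34)²/(8·1.05×10^-27) · [5²/(263 pm)² + 1²/(263 pm)² + 4²/(263 pm)²].
Evaluating gives E = 3.178×10^-20 J = 0.199 eV.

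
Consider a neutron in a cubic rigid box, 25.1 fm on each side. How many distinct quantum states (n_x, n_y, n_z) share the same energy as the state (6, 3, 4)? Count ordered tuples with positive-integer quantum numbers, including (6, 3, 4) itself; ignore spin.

The level has n_x² + n_y² + n_z² = 61. The ordered positive-integer solutions are (3, 4, 6), (3, 6, 4), (4, 3, 6), (4, 6, 3), (6, 3, 4), (6, 4, 3).
That gives 6 states.

degeneracy = 6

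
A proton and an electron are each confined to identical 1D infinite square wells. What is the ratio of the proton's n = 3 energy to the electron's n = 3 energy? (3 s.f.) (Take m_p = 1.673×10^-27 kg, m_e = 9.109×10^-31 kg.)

E_n ∝ 1/m at fixed n and L, so the ratio is m_e/m_p = 9.109×10^-31/1.673×10^-27 = 5.44×10^-4.

5.44×10^-4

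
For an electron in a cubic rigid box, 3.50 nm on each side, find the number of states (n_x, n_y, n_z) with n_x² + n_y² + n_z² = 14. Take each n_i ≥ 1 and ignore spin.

degeneracy = 6

The level has n_x² + n_y² + n_z² = 14. The ordered positive-integer solutions are (1, 2, 3), (1, 3, 2), (2, 1, 3), (2, 3, 1), (3, 1, 2), (3, 2, 1).
That gives 6 states.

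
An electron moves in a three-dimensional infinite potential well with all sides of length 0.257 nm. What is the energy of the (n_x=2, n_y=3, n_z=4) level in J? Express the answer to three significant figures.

For a 3D rectangular well E = (h²/8m_e)·Σ n_i²/L_i² = (6.626×10^-34)²/(8·9.109×10^-31) · [2²/(0.257 nm)² + 3²/(0.257 nm)² + 4²/(0.257 nm)²].
Evaluating gives E = 2.65×10^-17 J.

E = 2.65×10^-17 J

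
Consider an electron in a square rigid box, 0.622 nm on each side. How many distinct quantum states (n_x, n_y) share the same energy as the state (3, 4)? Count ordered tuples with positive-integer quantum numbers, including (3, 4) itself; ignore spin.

degeneracy = 2

The level has n_x² + n_y² = 25. The ordered positive-integer solutions are (3, 4), (4, 3).
That gives 2 states.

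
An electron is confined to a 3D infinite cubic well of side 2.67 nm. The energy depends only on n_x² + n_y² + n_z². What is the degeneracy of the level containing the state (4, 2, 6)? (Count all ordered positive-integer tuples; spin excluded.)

The level has n_x² + n_y² + n_z² = 56. The ordered positive-integer solutions are (2, 4, 6), (2, 6, 4), (4, 2, 6), (4, 6, 2), (6, 2, 4), (6, 4, 2).
That gives 6 states.

degeneracy = 6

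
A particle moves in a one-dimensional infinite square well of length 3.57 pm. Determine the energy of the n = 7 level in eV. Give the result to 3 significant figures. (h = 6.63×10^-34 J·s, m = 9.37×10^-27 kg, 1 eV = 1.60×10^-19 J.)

For an infinite well E_n = n²h²/(8mL²), so E_1 = h²/(8mL²) = (6.63×10^-34)²/(8·9.37×10^-27·(3.57×10^-12 m)²) = 4.601×10^-19 J.
Then E_7 = 7²·E_1 = 49·4.601×10^-19 J = 2.254×10^-17 J.
Converting, E_7 = 2.254×10^-17 J / (1.60×10^-19 J/eV) = 141 eV.

E_7 = 141 eV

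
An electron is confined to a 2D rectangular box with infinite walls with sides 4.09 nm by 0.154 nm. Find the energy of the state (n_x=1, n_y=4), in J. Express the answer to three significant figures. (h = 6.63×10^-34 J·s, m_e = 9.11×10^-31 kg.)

For a 2D rectangular well E = (h²/8m_e)·Σ n_i²/L_i² = (6.63×10^-34)²/(8·9.11×10^-31) · [1²/(4.09 nm)² + 4²/(0.154 nm)²].
Evaluating gives E = 4.07×10^-17 J.

E = 4.07×10^-17 J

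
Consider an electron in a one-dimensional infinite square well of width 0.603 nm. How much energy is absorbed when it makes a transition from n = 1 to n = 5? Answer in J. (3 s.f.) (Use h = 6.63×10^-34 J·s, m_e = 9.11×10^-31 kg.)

|ΔE| = 3.98×10^-18 J

E_1 = h²/(8m_eL²) = 1.659×10^-19 J.
|ΔE| = |1² − 5²|·E_1 = 24·1.659×10^-19 J = 3.98×10^-18 J.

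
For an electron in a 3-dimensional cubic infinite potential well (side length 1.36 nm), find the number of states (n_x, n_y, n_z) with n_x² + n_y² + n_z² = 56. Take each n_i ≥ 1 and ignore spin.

The level has n_x² + n_y² + n_z² = 56. The ordered positive-integer solutions are (2, 4, 6), (2, 6, 4), (4, 2, 6), (4, 6, 2), (6, 2, 4), (6, 4, 2).
That gives 6 states.

degeneracy = 6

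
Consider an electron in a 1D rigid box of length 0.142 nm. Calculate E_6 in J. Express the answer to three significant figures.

E_6 = 1.08×10^-16 J

For an infinite well E_n = n²h²/(8m_eL²), so E_1 = h²/(8m_eL²) = (6.626×10^-34)²/(8·9.109×10^-31·(1.42×10^-10 m)²) = 2.988×10^-18 J.
Then E_6 = 6²·E_1 = 36·2.988×10^-18 J = 1.08×10^-16 J.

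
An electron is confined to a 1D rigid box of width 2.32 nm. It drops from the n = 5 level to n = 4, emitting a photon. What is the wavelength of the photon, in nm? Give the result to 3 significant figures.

λ = 1.97×10^3 nm

E_1 = h²/(8m_eL²) = 1.119×10^-20 J, so ΔE = (5² − 4²)E_1 = 1.007×10^-19 J.
λ = hc/ΔE = (6.626×10^-34·2.998×10^8)/1.007×10^-19 = 1.97×10^-6 m = 1.97×10^3 nm.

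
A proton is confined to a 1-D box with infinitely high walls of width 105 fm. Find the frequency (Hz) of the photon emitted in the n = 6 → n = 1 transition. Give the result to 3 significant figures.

E_1 = h²/(8m_pL²) = 2.975×10^-15 J and ΔE = (6² − 1²)E_1 = 1.041×10^-13 J.
f = ΔE/h = 1.041×10^-13/6.626×10^-34 = 1.57×10^20 Hz.

f = 1.57×10^20 Hz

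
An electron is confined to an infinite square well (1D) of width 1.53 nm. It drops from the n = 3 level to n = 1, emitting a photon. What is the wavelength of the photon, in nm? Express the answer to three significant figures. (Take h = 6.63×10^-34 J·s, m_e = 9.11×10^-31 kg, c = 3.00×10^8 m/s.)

λ = 965 nm

E_1 = h²/(8m_eL²) = 2.577×10^-20 J, so ΔE = (3² − 1²)E_1 = 2.062×10^-19 J.
λ = hc/ΔE = (6.63×10^-34·3.00×10^8)/2.062×10^-19 = 9.65×10^-7 m = 965 nm.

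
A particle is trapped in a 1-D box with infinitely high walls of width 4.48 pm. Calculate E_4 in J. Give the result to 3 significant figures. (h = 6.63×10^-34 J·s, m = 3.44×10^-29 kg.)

E_4 = 1.27×10^-15 J

For an infinite well E_n = n²h²/(8mL²), so E_1 = h²/(8mL²) = (6.63×10^-34)²/(8·3.44×10^-29·(4.48×10^-12 m)²) = 7.958×10^-17 J.
Then E_4 = 4²·E_1 = 16·7.958×10^-17 J = 1.27×10^-15 J.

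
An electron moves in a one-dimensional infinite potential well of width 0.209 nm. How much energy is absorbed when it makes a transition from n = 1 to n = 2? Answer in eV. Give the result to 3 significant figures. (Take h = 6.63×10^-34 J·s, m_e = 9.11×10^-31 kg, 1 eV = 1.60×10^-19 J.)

|ΔE| = 25.9 eV

E_1 = h²/(8m_eL²) = 1.381×10^-18 J.
|ΔE| = |1² − 2²|·E_1 = 3·1.381×10^-18 J = 4.143×10^-18 J = 25.9 eV.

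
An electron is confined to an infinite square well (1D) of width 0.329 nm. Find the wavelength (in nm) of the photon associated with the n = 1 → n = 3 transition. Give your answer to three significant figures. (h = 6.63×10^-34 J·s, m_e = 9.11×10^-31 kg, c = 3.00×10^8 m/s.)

λ = 44.6 nm

E_1 = h²/(8m_eL²) = 5.572×10^-19 J, so ΔE = (3² − 1²)E_1 = 4.458×10^-18 J.
λ = hc/ΔE = (6.63×10^-34·3.00×10^8)/4.458×10^-18 = 4.46×10^-8 m = 44.6 nm.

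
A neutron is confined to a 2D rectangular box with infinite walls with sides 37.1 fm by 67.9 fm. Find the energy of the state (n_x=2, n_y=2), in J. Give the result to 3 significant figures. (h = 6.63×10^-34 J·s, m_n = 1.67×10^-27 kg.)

For a 2D rectangular well E = (h²/8m_n)·Σ n_i²/L_i² = (6.63×10^-34)²/(8·1.67×10^-27) · [2²/(37.1 fm)² + 2²/(67.9 fm)²].
Evaluating gives E = 1.24×10^-13 J.

E = 1.24×10^-13 J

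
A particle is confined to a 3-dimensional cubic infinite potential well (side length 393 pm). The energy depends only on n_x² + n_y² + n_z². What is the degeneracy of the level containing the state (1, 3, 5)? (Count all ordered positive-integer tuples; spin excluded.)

degeneracy = 6

The level has n_x² + n_y² + n_z² = 35. The ordered positive-integer solutions are (1, 3, 5), (1, 5, 3), (3, 1, 5), (3, 5, 1), (5, 1, 3), (5, 3, 1).
That gives 6 states.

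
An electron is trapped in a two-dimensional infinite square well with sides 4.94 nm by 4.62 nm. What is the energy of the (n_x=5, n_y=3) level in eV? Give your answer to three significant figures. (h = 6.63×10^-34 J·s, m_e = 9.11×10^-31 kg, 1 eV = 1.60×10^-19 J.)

For a 2D rectangular well E = (h²/8m_e)·Σ n_i²/L_i² = (6.63×10^-34)²/(8·9.11×10^-31) · [5²/(4.94 nm)² + 3²/(4.62 nm)²].
Evaluating gives E = 8.722×10^-20 J = 0.545 eV.

E = 0.545 eV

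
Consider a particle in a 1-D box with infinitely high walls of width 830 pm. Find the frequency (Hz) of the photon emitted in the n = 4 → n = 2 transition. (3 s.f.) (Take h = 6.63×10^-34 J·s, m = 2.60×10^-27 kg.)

E_1 = h²/(8mL²) = 3.068×10^-23 J and ΔE = (4² − 2²)E_1 = 3.682×10^-22 J.
f = ΔE/h = 3.682×10^-22/6.63×10^-34 = 5.55×10^11 Hz.

f = 5.55×10^11 Hz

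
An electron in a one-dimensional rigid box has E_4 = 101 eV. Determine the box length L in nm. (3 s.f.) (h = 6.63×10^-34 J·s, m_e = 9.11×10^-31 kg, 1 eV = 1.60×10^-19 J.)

L = 0.244 nm

From E_n = n²h²/(8m_eL²), L = n·h/√(8m_eE_n).
E_4 = 101 eV = 1.616×10^-17 J, so L = 4·6.63×10^-34/√(8·9.11×10^-31·1.616×10^-17) = 2.44×10^-10 m = 0.244 nm.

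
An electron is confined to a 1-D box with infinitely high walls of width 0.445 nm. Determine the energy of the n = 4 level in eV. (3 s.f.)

E_4 = 30.4 eV

For an infinite well E_n = n²h²/(8m_eL²), so E_1 = h²/(8m_eL²) = (6.626×10^-34)²/(8·9.109×10^-31·(4.45×10^-10 m)²) = 3.042×10^-19 J.
Then E_4 = 4²·E_1 = 16·3.042×10^-19 J = 4.867×10^-18 J.
Converting, E_4 = 4.867×10^-18 J / (1.602×10^-19 J/eV) = 30.4 eV.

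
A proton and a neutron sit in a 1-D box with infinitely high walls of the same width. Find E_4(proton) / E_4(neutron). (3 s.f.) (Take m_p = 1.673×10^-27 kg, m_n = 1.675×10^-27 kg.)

1.00

E_n ∝ 1/m at fixed n and L, so the ratio is m_n/m_p = 1.675×10^-27/1.673×10^-27 = 1.00.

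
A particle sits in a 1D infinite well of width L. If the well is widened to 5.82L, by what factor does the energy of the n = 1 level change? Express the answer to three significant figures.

E_n ∝ 1/L², so the energy scales by 1/5.82² = 0.0295.

0.0295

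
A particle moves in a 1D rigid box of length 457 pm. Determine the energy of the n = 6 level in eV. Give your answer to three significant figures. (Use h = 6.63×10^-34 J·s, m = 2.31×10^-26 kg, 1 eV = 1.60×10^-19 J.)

For an infinite well E_n = n²h²/(8mL²), so E_1 = h²/(8mL²) = (6.63×10^-34)²/(8·2.31×10^-26·(4.57×10^-10 m)²) = 1.139×10^-23 J.
Then E_6 = 6²·E_1 = 36·1.139×10^-23 J = 4.100×10^-22 J.
Converting, E_6 = 4.100×10^-22 J / (1.60×10^-19 J/eV) = 0.00256 eV.

E_6 = 0.00256 eV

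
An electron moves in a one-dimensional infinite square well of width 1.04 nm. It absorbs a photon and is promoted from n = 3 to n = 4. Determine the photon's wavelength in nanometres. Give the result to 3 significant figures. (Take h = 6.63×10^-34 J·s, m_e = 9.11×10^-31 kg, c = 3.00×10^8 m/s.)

E_1 = h²/(8m_eL²) = 5.576×10^-20 J, so ΔE = (4² − 3²)E_1 = 3.903×10^-19 J.
λ = hc/ΔE = (6.63×10^-34·3.00×10^8)/3.903×10^-19 = 5.10×10^-7 m = 510 nm.

λ = 510 nm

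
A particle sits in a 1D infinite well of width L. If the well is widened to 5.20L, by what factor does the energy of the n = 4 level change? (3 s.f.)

E_n ∝ 1/L², so the energy scales by 1/5.20² = 0.0370.

0.0370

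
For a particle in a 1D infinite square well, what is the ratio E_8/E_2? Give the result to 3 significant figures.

E_n ∝ n², so E_8/E_2 = 8²/2² = 64/4 = 16.0.

16.0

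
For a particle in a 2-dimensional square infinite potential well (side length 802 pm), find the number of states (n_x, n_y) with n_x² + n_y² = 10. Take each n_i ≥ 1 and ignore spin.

The level has n_x² + n_y² = 10. The ordered positive-integer solutions are (1, 3), (3, 1).
That gives 2 states.

degeneracy = 2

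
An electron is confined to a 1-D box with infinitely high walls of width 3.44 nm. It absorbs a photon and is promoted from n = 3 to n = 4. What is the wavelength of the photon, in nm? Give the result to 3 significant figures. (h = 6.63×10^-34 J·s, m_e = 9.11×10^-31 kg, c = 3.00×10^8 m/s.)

λ = 5.57×10^3 nm

E_1 = h²/(8m_eL²) = 5.097×10^-21 J, so ΔE = (4² − 3²)E_1 = 3.568×10^-20 J.
λ = hc/ΔE = (6.63×10^-34·3.00×10^8)/3.568×10^-20 = 5.57×10^-6 m = 5.57×10^3 nm.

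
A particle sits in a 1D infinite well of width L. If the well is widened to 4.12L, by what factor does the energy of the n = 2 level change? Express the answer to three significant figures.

0.0589

E_n ∝ 1/L², so the energy scales by 1/4.12² = 0.0589.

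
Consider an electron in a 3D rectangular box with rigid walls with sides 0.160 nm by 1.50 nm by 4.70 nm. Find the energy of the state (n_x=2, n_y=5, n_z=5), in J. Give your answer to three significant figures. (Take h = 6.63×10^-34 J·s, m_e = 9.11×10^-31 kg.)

E = 1.02×10^-17 J

For a 3D rectangular well E = (h²/8m_e)·Σ n_i²/L_i² = (6.63×10^-34)²/(8·9.11×10^-31) · [2²/(0.160 nm)² + 5²/(1.50 nm)² + 5²/(4.70 nm)²].
Evaluating gives E = 1.02×10^-17 J.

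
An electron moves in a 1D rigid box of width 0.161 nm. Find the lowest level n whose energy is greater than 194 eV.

E_1 = h²/(8m_eL²) = 2.324×10^-18 J = 14.51 eV.
Need n² > 194/14.51 = 13.37, i.e. n > 3.657.
The smallest integer satisfying this is n = 4.

n = 4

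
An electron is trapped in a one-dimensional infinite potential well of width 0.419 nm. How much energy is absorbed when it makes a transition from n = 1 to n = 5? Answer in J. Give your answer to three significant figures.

|ΔE| = 8.24×10^-18 J

E_1 = h²/(8m_eL²) = 3.432×10^-19 J.
|ΔE| = |1² − 5²|·E_1 = 24·3.432×10^-19 J = 8.24×10^-18 J.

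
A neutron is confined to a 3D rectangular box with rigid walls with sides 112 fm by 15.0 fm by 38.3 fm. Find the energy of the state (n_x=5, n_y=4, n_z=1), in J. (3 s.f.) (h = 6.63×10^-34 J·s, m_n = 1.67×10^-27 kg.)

For a 3D rectangular well E = (h²/8m_n)·Σ n_i²/L_i² = (6.63×10^-34)²/(8·1.67×10^-27) · [5²/(112 fm)² + 4²/(15.0 fm)² + 1²/(38.3 fm)²].
Evaluating gives E = 2.43×10^-12 J.

E = 2.43×10^-12 J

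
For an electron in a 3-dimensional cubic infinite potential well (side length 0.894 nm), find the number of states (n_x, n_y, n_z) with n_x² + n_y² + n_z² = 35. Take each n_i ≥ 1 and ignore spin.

degeneracy = 6

The level has n_x² + n_y² + n_z² = 35. The ordered positive-integer solutions are (1, 3, 5), (1, 5, 3), (3, 1, 5), (3, 5, 1), (5, 1, 3), (5, 3, 1).
That gives 6 states.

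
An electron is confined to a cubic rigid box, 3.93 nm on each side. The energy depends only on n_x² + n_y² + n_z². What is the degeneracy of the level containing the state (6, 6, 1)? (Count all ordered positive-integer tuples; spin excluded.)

The level has n_x² + n_y² + n_z² = 73. The ordered positive-integer solutions are (1, 6, 6), (6, 1, 6), (6, 6, 1).
That gives 3 states.

degeneracy = 3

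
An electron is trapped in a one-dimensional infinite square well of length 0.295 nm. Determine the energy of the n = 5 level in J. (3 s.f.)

For an infinite well E_n = n²h²/(8m_eL²), so E_1 = h²/(8m_eL²) = (6.626×10^-34)²/(8·9.109×10^-31·(2.95×10^-10 m)²) = 6.923×10^-19 J.
Then E_5 = 5²·E_1 = 25·6.923×10^-19 J = 1.73×10^-17 J.

E_5 = 1.73×10^-17 J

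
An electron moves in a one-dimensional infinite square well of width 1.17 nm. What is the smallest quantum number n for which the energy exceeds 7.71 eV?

E_1 = h²/(8m_eL²) = 4.401×10^-20 J = 0.2747 eV.
Need n² > 7.71/0.2747 = 28.07, i.e. n > 5.298.
The smallest integer satisfying this is n = 6.

n = 6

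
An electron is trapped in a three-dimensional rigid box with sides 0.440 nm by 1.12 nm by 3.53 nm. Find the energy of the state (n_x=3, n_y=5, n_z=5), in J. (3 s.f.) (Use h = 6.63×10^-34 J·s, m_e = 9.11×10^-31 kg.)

E = 4.13×10^-18 J

For a 3D rectangular well E = (h²/8m_e)·Σ n_i²/L_i² = (6.63×10^-34)²/(8·9.11×10^-31) · [3²/(0.440 nm)² + 5²/(1.12 nm)² + 5²/(3.53 nm)²].
Evaluating gives E = 4.13×10^-18 J.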